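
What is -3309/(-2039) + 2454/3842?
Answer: 8858442/3916919 ≈ 2.2616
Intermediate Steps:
-3309/(-2039) + 2454/3842 = -3309*(-1/2039) + 2454*(1/3842) = 3309/2039 + 1227/1921 = 8858442/3916919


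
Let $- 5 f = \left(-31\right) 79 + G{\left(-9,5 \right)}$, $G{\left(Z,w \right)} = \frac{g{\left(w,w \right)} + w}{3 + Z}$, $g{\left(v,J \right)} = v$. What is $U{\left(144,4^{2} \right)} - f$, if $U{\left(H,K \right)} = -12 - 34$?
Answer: $- \frac{8042}{15} \approx -536.13$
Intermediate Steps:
$U{\left(H,K \right)} = -46$ ($U{\left(H,K \right)} = -12 - 34 = -46$)
$G{\left(Z,w \right)} = \frac{2 w}{3 + Z}$ ($G{\left(Z,w \right)} = \frac{w + w}{3 + Z} = \frac{2 w}{3 + Z}$)
$f = \frac{7352}{15}$ ($f = - \frac{\left(-31\right) 79 + 2 \cdot 5 \frac{1}{3 - 9}}{5} = - \frac{-2449 + 2 \cdot 5 \frac{1}{-6}}{5} = - \frac{-2449 + 2 \cdot 5 \left(- \frac{1}{6}\right)}{5} = - \frac{-2449 - \frac{5}{3}}{5} = \left(- \frac{1}{5}\right) \left(- \frac{7352}{3}\right) = \frac{7352}{15} \approx 490.13$)
$U{\left(144,4^{2} \right)} - f = -46 - \frac{7352}{15} = - \frac{8042}{15}$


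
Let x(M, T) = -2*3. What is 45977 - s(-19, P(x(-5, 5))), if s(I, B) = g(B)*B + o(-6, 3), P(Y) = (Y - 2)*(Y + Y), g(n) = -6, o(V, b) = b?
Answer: 46550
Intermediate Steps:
x(M, T) = -6
P(Y) = 2*Y*(-2 + Y) (P(Y) = (-2 + Y)*(2*Y) = 2*Y*(-2 + Y))
s(I, B) = 3 - 6*B (s(I, B) = -6*B + 3 = 3 - 6*B)
45977 - s(-19, P(x(-5, 5))) = 45977 - (3 - 12*(-6)*(-2 - 6)) = 45977 - (3 - 12*(-6)*(-8)) = 45977 - (3 - 6*96) = 45977 - (3 - 576) = 45977 - 1*(-573) = 45977 + 573 = 46550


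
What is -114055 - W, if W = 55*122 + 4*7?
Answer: -120793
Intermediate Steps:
W = 6738 (W = 6710 + 28 = 6738)
-114055 - W = -114055 - 1*6738 = -114055 - 6738 = -120793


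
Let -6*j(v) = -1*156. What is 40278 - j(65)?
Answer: 40252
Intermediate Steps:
j(v) = 26 (j(v) = -(-1)*156/6 = -⅙*(-156) = 26)
40278 - j(65) = 40278 - 1*26 = 40278 - 26 = 40252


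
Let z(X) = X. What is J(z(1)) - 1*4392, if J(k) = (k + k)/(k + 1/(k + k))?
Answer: -13172/3 ≈ -4390.7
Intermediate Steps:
J(k) = 2*k/(k + 1/(2*k)) (J(k) = (2*k)/(k + 1/(2*k)) = 2*k/(k + 1/(2*k)))
J(z(1)) - 1*4392 = 4*1**2/(1 + 2*1**2) - 1*4392 = 4*1/(1 + 2*1) - 4392 = 4*1/(1 + 2) - 4392 = 4*1/3 - 4392 = 4*1*(1/3) - 4392 = 4/3 - 4392 = -13172/3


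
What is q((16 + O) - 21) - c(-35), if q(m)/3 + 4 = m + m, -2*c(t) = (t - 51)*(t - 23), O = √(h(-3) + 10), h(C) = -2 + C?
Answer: 2452 + 6*√5 ≈ 2465.4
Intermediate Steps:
O = √5 (O = √((-2 - 3) + 10) = √(-5 + 10) = √5 ≈ 2.2361)
c(t) = -(-51 + t)*(-23 + t)/2 (c(t) = -(t - 51)*(t - 23)/2 = -(-51 + t)*(-23 + t)/2)
q(m) = -12 + 6*m (q(m) = -12 + 3*(m + m) = -12 + 3*(2*m) = -12 + 6*m)
q((16 + O) - 21) - c(-35) = (-12 + 6*((16 + √5) - 21)) - (-1173/2 + 37*(-35) - ½*(-35)²) = (-12 + 6*(-5 + √5)) - (-1173/2 - 1295 - ½*1225) = (-12 + (-30 + 6*√5)) - (-1173/2 - 1295 - 1225/2) = (-42 + 6*√5) - 1*(-2494) = (-42 + 6*√5) + 2494 = 2452 + 6*√5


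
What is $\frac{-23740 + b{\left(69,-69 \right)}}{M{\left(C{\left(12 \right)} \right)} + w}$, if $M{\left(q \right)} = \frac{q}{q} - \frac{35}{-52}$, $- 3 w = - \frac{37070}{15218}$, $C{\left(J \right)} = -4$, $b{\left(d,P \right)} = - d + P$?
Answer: $- \frac{28343281512}{2949769} \approx -9608.6$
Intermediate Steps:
$b{\left(d,P \right)} = P - d$
$w = \frac{18535}{22827}$ ($w = - \frac{\left(-37070\right) \frac{1}{15218}}{3} = \left(- \frac{1}{3}\right) \left(- \frac{18535}{7609}\right) = \frac{18535}{22827} \approx 0.81198$)
$M{\left(q \right)} = \frac{87}{52}$ ($M{\left(q \right)} = 1 - - \frac{35}{52} = 1 + \frac{35}{52} = \frac{87}{52}$)
$\frac{-23740 + b{\left(69,-69 \right)}}{M{\left(C{\left(12 \right)} \right)} + w} = \frac{-23740 - 138}{\frac{87}{52} + \frac{18535}{22827}} = \frac{-23740 - 138}{\frac{2949769}{1187004}} = \left(-23740 - 138\right) \frac{1187004}{2949769} = \left(-23878\right) \frac{1187004}{2949769} = - \frac{28343281512}{2949769}$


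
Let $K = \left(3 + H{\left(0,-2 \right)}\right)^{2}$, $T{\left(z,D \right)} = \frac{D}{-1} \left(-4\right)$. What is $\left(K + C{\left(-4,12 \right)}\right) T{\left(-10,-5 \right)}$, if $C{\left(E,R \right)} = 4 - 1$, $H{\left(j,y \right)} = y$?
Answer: $-80$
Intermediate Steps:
$T{\left(z,D \right)} = 4 D$ ($T{\left(z,D \right)} = D \left(-1\right) \left(-4\right) = - D \left(-4\right) = 4 D$)
$C{\left(E,R \right)} = 3$ ($C{\left(E,R \right)} = 4 - 1 = 3$)
$K = 1$ ($K = \left(3 - 2\right)^{2} = 1^{2} = 1$)
$\left(K + C{\left(-4,12 \right)}\right) T{\left(-10,-5 \right)} = \left(1 + 3\right) 4 \left(-5\right) = 4 \left(-20\right) = -80$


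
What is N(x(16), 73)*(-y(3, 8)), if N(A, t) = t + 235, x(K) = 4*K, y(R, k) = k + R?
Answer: -3388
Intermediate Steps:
y(R, k) = R + k
N(A, t) = 235 + t
N(x(16), 73)*(-y(3, 8)) = (235 + 73)*(-(3 + 8)) = 308*(-1*11) = 308*(-11) = -3388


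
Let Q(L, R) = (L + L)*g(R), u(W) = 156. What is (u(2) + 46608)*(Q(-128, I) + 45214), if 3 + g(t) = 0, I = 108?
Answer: 2150302248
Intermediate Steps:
g(t) = -3 (g(t) = -3 + 0 = -3)
Q(L, R) = -6*L (Q(L, R) = (L + L)*(-3) = (2*L)*(-3) = -6*L)
(u(2) + 46608)*(Q(-128, I) + 45214) = (156 + 46608)*(-6*(-128) + 45214) = 46764*(768 + 45214) = 46764*45982 = 2150302248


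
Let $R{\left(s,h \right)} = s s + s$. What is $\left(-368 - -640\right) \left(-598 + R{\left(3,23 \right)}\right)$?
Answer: $-159392$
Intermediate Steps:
$R{\left(s,h \right)} = s + s^{2}$ ($R{\left(s,h \right)} = s^{2} + s = s + s^{2}$)
$\left(-368 - -640\right) \left(-598 + R{\left(3,23 \right)}\right) = \left(-368 - -640\right) \left(-598 + 3 \left(1 + 3\right)\right) = \left(-368 + 640\right) \left(-598 + 3 \cdot 4\right) = 272 \left(-598 + 12\right) = 272 \left(-586\right) = -159392$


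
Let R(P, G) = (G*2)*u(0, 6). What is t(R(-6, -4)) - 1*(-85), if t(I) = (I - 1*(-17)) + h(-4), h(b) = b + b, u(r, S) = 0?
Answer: 94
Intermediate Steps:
R(P, G) = 0 (R(P, G) = (G*2)*0 = (2*G)*0 = 0)
h(b) = 2*b
t(I) = 9 + I (t(I) = (I - 1*(-17)) + 2*(-4) = (I + 17) - 8 = (17 + I) - 8 = 9 + I)
t(R(-6, -4)) - 1*(-85) = (9 + 0) - 1*(-85) = 9 + 85 = 94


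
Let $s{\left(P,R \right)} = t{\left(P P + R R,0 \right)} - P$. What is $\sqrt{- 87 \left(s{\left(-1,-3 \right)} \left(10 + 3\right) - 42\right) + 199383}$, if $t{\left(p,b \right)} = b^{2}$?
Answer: $3 \sqrt{22434} \approx 449.34$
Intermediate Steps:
$s{\left(P,R \right)} = - P$ ($s{\left(P,R \right)} = 0^{2} - P = 0 - P = - P$)
$\sqrt{- 87 \left(s{\left(-1,-3 \right)} \left(10 + 3\right) - 42\right) + 199383} = \sqrt{- 87 \left(\left(-1\right) \left(-1\right) \left(10 + 3\right) - 42\right) + 199383} = \sqrt{- 87 \left(1 \cdot 13 - 42\right) + 199383} = \sqrt{- 87 \left(13 - 42\right) + 199383} = \sqrt{\left(-87\right) \left(-29\right) + 199383} = \sqrt{2523 + 199383} = \sqrt{201906} = 3 \sqrt{22434}$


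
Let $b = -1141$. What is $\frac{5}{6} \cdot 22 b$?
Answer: $- \frac{62755}{3} \approx -20918.0$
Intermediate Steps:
$\frac{5}{6} \cdot 22 b = \frac{5}{6} \cdot 22 \left(-1141\right) = \frac{55}{3} \left(-1141\right) = - \frac{62755}{3}$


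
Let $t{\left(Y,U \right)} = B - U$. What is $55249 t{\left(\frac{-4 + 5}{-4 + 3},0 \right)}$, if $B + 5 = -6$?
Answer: $-607739$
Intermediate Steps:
$B = -11$ ($B = -5 - 6 = -11$)
$t{\left(Y,U \right)} = -11 - U$
$55249 t{\left(\frac{-4 + 5}{-4 + 3},0 \right)} = 55249 \left(-11 - 0\right) = 55249 \left(-11 + 0\right) = 55249 \left(-11\right) = -607739$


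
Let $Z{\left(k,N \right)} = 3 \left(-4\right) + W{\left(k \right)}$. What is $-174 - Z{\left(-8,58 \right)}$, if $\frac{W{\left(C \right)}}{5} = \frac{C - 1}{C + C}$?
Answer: $- \frac{2637}{16} \approx -164.81$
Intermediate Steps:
$W{\left(C \right)} = \frac{5 \left(-1 + C\right)}{2 C}$ ($W{\left(C \right)} = 5 \frac{C - 1}{C + C} = 5 \frac{-1 + C}{2 C} = \frac{5 \left(-1 + C\right)}{2 C}$)
$Z{\left(k,N \right)} = -12 + \frac{5 \left(-1 + k\right)}{2 k}$ ($Z{\left(k,N \right)} = 3 \left(-4\right) + \frac{5 \left(-1 + k\right)}{2 k} = -12 + \frac{5 \left(-1 + k\right)}{2 k}$)
$-174 - Z{\left(-8,58 \right)} = -174 - \frac{-5 - -152}{2 \left(-8\right)} = -174 - \frac{1}{2} \left(- \frac{1}{8}\right) \left(-5 + 152\right) = -174 - \frac{1}{2} \left(- \frac{1}{8}\right) 147 = -174 - - \frac{147}{16} = -174 + \frac{147}{16} = - \frac{2637}{16}$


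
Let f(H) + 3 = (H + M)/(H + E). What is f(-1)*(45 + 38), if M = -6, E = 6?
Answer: -1826/5 ≈ -365.20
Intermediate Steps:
f(H) = -3 + (-6 + H)/(6 + H) (f(H) = -3 + (H - 6)/(H + 6) = -3 + (-6 + H)/(6 + H))
f(-1)*(45 + 38) = (2*(-12 - 1*(-1))/(6 - 1))*(45 + 38) = (2*(-12 + 1)/5)*83 = (2*(⅕)*(-11))*83 = -22/5*83 = -1826/5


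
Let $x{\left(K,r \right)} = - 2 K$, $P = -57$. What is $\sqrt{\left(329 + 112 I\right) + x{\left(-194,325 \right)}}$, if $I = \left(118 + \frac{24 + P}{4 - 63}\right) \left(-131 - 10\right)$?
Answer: $\frac{3 i \sqrt{723882387}}{59} \approx 1368.1 i$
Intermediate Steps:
$I = - \frac{986295}{59}$ ($I = \left(118 + \frac{24 - 57}{4 - 63}\right) \left(-131 - 10\right) = \left(118 - \frac{33}{-59}\right) \left(-141\right) = \left(118 - - \frac{33}{59}\right) \left(-141\right) = \left(118 + \frac{33}{59}\right) \left(-141\right) = \frac{6995}{59} \left(-141\right) = - \frac{986295}{59} \approx -16717.0$)
$\sqrt{\left(329 + 112 I\right) + x{\left(-194,325 \right)}} = \sqrt{\left(329 + 112 \left(- \frac{986295}{59}\right)\right) - -388} = \sqrt{\left(329 - \frac{110465040}{59}\right) + 388} = \sqrt{- \frac{110445629}{59} + 388} = \sqrt{- \frac{110422737}{59}} = \frac{3 i \sqrt{723882387}}{59}$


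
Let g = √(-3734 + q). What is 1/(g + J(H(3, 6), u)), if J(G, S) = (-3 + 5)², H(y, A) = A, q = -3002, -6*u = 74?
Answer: 1/1688 - I*√421/1688 ≈ 0.00059242 - 0.012155*I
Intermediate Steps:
u = -37/3 (u = -⅙*74 = -37/3 ≈ -12.333)
J(G, S) = 4 (J(G, S) = 2² = 4)
g = 4*I*√421 (g = √(-3734 - 3002) = √(-6736) = 4*I*√421 ≈ 82.073*I)
1/(g + J(H(3, 6), u)) = 1/(4*I*√421 + 4) = 1/(4 + 4*I*√421)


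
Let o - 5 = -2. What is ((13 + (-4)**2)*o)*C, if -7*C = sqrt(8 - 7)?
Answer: -87/7 ≈ -12.429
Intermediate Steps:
o = 3 (o = 5 - 2 = 3)
C = -1/7 (C = -sqrt(8 - 7)/7 = -sqrt(1)/7 = -1/7*1 = -1/7 ≈ -0.14286)
((13 + (-4)**2)*o)*C = ((13 + (-4)**2)*3)*(-1/7) = ((13 + 16)*3)*(-1/7) = (29*3)*(-1/7) = 87*(-1/7) = -87/7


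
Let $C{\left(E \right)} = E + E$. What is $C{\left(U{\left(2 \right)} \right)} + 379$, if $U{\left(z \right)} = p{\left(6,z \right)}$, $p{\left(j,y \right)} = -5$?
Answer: $369$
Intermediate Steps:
$U{\left(z \right)} = -5$
$C{\left(E \right)} = 2 E$
$C{\left(U{\left(2 \right)} \right)} + 379 = 2 \left(-5\right) + 379 = -10 + 379 = 369$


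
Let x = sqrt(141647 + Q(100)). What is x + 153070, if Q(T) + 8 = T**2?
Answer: 153070 + sqrt(151639) ≈ 1.5346e+5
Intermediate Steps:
Q(T) = -8 + T**2
x = sqrt(151639) (x = sqrt(141647 + (-8 + 100**2)) = sqrt(141647 + (-8 + 10000)) = sqrt(141647 + 9992) = sqrt(151639) ≈ 389.41)
x + 153070 = sqrt(151639) + 153070 = 153070 + sqrt(151639)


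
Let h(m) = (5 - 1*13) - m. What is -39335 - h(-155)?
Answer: -39482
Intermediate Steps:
h(m) = -8 - m (h(m) = (5 - 13) - m = -8 - m)
-39335 - h(-155) = -39335 - (-8 - 1*(-155)) = -39335 - (-8 + 155) = -39335 - 1*147 = -39335 - 147 = -39482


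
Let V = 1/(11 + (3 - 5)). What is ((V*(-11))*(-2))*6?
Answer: 44/3 ≈ 14.667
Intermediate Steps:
V = 1/9 (V = 1/(11 - 2) = 1/9 ≈ 0.11111)
((V*(-11))*(-2))*6 = (((1/9)*(-11))*(-2))*6 = -11/9*(-2)*6 = (22/9)*6 = 44/3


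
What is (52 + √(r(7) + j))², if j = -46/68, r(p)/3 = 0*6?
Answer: (1768 + I*√782)²/1156 ≈ 2703.3 + 85.538*I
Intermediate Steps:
r(p) = 0 (r(p) = 3*(0*6) = 3*0 = 0)
j = -23/34 (j = -46*1/68 = -23/34 ≈ -0.67647)
(52 + √(r(7) + j))² = (52 + √(0 - 23/34))² = (52 + √(-23/34))² = (52 + I*√782/34)²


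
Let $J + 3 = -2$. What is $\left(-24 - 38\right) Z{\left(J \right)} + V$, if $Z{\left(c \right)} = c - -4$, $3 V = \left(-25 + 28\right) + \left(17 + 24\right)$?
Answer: $\frac{230}{3} \approx 76.667$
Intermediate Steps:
$J = -5$ ($J = -3 - 2 = -5$)
$V = \frac{44}{3}$ ($V = \frac{\left(-25 + 28\right) + \left(17 + 24\right)}{3} = \frac{3 + 41}{3} = \frac{1}{3} \cdot 44 = \frac{44}{3} \approx 14.667$)
$Z{\left(c \right)} = 4 + c$ ($Z{\left(c \right)} = c + 4 = 4 + c$)
$\left(-24 - 38\right) Z{\left(J \right)} + V = \left(-24 - 38\right) \left(4 - 5\right) + \frac{44}{3} = \left(-24 - 38\right) \left(-1\right) + \frac{44}{3} = \left(-62\right) \left(-1\right) + \frac{44}{3} = 62 + \frac{44}{3} = \frac{230}{3}$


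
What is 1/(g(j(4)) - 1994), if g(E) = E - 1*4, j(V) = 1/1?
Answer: -1/1997 ≈ -0.00050075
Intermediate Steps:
j(V) = 1 (j(V) = 1*1 = 1)
g(E) = -4 + E (g(E) = E - 4 = -4 + E)
1/(g(j(4)) - 1994) = 1/((-4 + 1) - 1994) = 1/(-3 - 1994) = 1/(-1997) = -1/1997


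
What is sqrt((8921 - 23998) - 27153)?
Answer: I*sqrt(42230) ≈ 205.5*I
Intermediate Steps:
sqrt((8921 - 23998) - 27153) = sqrt(-15077 - 27153) = sqrt(-42230) = I*sqrt(42230)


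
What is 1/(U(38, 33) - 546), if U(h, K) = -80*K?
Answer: -1/3186 ≈ -0.00031387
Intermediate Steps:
1/(U(38, 33) - 546) = 1/(-80*33 - 546) = 1/(-2640 - 546) = 1/(-3186) = -1/3186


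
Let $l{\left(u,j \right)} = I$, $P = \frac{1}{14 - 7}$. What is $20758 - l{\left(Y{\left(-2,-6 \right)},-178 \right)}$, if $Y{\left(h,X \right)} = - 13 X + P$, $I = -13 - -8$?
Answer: $20763$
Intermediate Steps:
$P = \frac{1}{7} \approx 0.14286$
$I = -5$ ($I = -13 + 8 = -5$)
$Y{\left(h,X \right)} = \frac{1}{7} - 13 X$ ($Y{\left(h,X \right)} = - 13 X + \frac{1}{7} = \frac{1}{7} - 13 X$)
$l{\left(u,j \right)} = -5$
$20758 - l{\left(Y{\left(-2,-6 \right)},-178 \right)} = 20758 - -5 = 20758 + 5 = 20763$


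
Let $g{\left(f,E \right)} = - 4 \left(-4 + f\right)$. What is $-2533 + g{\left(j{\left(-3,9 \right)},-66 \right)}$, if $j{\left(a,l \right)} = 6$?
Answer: $-2541$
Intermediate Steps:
$g{\left(f,E \right)} = 16 - 4 f$
$-2533 + g{\left(j{\left(-3,9 \right)},-66 \right)} = -2533 + \left(16 - 24\right) = -2533 - 8 = -2541$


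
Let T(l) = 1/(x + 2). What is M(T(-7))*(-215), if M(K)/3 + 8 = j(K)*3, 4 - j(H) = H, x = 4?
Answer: -4515/2 ≈ -2257.5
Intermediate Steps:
j(H) = 4 - H
T(l) = ⅙ (T(l) = 1/(4 + 2) = 1/6 = ⅙)
M(K) = 12 - 9*K (M(K) = -24 + 3*((4 - K)*3) = -24 + 3*(12 - 3*K) = -24 + (36 - 9*K) = 12 - 9*K)
M(T(-7))*(-215) = (12 - 9*⅙)*(-215) = (12 - 3/2)*(-215) = (21/2)*(-215) = -4515/2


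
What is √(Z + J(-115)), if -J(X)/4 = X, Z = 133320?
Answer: 2*√33445 ≈ 365.76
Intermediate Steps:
J(X) = -4*X
√(Z + J(-115)) = √(133320 - 4*(-115)) = √(133320 + 460) = √133780 = 2*√33445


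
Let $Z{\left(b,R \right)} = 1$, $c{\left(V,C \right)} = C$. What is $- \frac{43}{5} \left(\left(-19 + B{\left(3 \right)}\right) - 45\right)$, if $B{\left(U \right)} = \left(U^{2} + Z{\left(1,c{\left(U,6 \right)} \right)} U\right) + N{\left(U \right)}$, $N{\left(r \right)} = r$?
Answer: $\frac{2107}{5} \approx 421.4$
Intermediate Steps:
$B{\left(U \right)} = U^{2} + 2 U$ ($B{\left(U \right)} = \left(U^{2} + 1 U\right) + U = \left(U^{2} + U\right) + U = \left(U + U^{2}\right) + U = U^{2} + 2 U$)
$- \frac{43}{5} \left(\left(-19 + B{\left(3 \right)}\right) - 45\right) = - \frac{43}{5} \left(\left(-19 + 3 \left(2 + 3\right)\right) - 45\right) = \left(-43\right) \frac{1}{5} \left(\left(-19 + 3 \cdot 5\right) - 45\right) = - \frac{43 \left(\left(-19 + 15\right) - 45\right)}{5} = - \frac{43 \left(-4 - 45\right)}{5} = \left(- \frac{43}{5}\right) \left(-49\right) = \frac{2107}{5}$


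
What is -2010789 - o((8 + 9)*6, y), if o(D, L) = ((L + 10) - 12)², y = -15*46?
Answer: -2489653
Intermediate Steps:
y = -690
o(D, L) = (-2 + L)² (o(D, L) = ((10 + L) - 12)² = (-2 + L)²)
-2010789 - o((8 + 9)*6, y) = -2010789 - (-2 - 690)² = -2010789 - 1*(-692)² = -2010789 - 1*478864 = -2010789 - 478864 = -2489653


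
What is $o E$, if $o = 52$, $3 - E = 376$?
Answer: $-19396$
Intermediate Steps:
$E = -373$ ($E = 3 - 376 = -373$)
$o E = 52 \left(-373\right) = -19396$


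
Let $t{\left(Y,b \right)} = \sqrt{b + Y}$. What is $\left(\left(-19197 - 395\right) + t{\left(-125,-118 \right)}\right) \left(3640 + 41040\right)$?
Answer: $-875370560 + 402120 i \sqrt{3} \approx -8.7537 \cdot 10^{8} + 6.9649 \cdot 10^{5} i$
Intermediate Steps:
$t{\left(Y,b \right)} = \sqrt{Y + b}$
$\left(\left(-19197 - 395\right) + t{\left(-125,-118 \right)}\right) \left(3640 + 41040\right) = \left(\left(-19197 - 395\right) + \sqrt{-125 - 118}\right) \left(3640 + 41040\right) = \left(\left(-19197 - 395\right) + \sqrt{-243}\right) 44680 = \left(-19592 + 9 i \sqrt{3}\right) 44680 = -875370560 + 402120 i \sqrt{3}$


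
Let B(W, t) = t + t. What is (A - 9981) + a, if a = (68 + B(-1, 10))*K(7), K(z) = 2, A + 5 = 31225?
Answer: 21415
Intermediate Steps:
B(W, t) = 2*t
A = 31220 (A = -5 + 31225 = 31220)
a = 176 (a = (68 + 2*10)*2 = (68 + 20)*2 = 88*2 = 176)
(A - 9981) + a = (31220 - 9981) + 176 = 21239 + 176 = 21415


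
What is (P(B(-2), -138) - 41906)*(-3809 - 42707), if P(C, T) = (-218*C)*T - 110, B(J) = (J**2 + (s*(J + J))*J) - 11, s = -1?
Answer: 22945226416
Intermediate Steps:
B(J) = -11 - J**2 (B(J) = (J**2 + (-(J + J))*J) - 11 = (J**2 + (-2*J)*J) - 11 = (J**2 - 2*J**2) - 11 = -J**2 - 11 = -11 - J**2)
P(C, T) = -110 - 218*C*T (P(C, T) = -218*C*T - 110 = -110 - 218*C*T)
(P(B(-2), -138) - 41906)*(-3809 - 42707) = ((-110 - 218*(-11 - 1*(-2)**2)*(-138)) - 41906)*(-3809 - 42707) = ((-110 - 218*(-11 - 1*4)*(-138)) - 41906)*(-46516) = ((-110 - 218*(-11 - 4)*(-138)) - 41906)*(-46516) = ((-110 - 218*(-15)*(-138)) - 41906)*(-46516) = ((-110 - 451260) - 41906)*(-46516) = (-451370 - 41906)*(-46516) = -493276*(-46516) = 22945226416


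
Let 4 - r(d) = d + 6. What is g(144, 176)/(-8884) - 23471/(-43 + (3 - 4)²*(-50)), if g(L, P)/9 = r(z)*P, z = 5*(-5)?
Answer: 51282047/206553 ≈ 248.28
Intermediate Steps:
z = -25
r(d) = -2 - d (r(d) = 4 - (d + 6) = 4 - (6 + d) = 4 + (-6 - d) = -2 - d)
g(L, P) = 207*P (g(L, P) = 9*((-2 - 1*(-25))*P) = 9*((-2 + 25)*P) = 9*(23*P) = 207*P)
g(144, 176)/(-8884) - 23471/(-43 + (3 - 4)²*(-50)) = (207*176)/(-8884) - 23471/(-43 + (3 - 4)²*(-50)) = 36432*(-1/8884) - 23471/(-43 + (-1)²*(-50)) = -9108/2221 - 23471/(-43 + 1*(-50)) = -9108/2221 - 23471/(-43 - 50) = -9108/2221 - 23471/(-93) = -9108/2221 - 23471*(-1/93) = -9108/2221 + 23471/93 = 51282047/206553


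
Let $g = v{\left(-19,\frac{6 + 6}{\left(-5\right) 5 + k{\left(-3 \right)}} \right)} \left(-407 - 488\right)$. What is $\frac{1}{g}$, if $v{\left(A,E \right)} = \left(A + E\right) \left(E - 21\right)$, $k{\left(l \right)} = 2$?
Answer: $- \frac{529}{198918225} \approx -2.6594 \cdot 10^{-6}$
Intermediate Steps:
$v{\left(A,E \right)} = \left(-21 + E\right) \left(A + E\right)$ ($v{\left(A,E \right)} = \left(A + E\right) \left(-21 + E\right) = \left(-21 + E\right) \left(A + E\right)$)
$g = - \frac{198918225}{529}$ ($g = \left(\left(\frac{6 + 6}{\left(-5\right) 5 + 2}\right)^{2} - -399 - 21 \frac{6 + 6}{\left(-5\right) 5 + 2} - 19 \frac{6 + 6}{\left(-5\right) 5 + 2}\right) \left(-407 - 488\right) = \left(\left(\frac{12}{-25 + 2}\right)^{2} + 399 - 21 \frac{12}{-25 + 2} - 19 \frac{12}{-25 + 2}\right) \left(-407 - 488\right) = \left(\left(\frac{12}{-23}\right)^{2} + 399 - 21 \frac{12}{-23} - 19 \frac{12}{-23}\right) \left(-895\right) = \left(\left(12 \left(- \frac{1}{23}\right)\right)^{2} + 399 - 21 \cdot 12 \left(- \frac{1}{23}\right) - 19 \cdot 12 \left(- \frac{1}{23}\right)\right) \left(-895\right) = \left(\left(- \frac{12}{23}\right)^{2} + 399 - - \frac{252}{23} - - \frac{228}{23}\right) \left(-895\right) = \left(\frac{144}{529} + 399 + \frac{252}{23} + \frac{228}{23}\right) \left(-895\right) = \frac{222255}{529} \left(-895\right) = - \frac{198918225}{529} \approx -3.7603 \cdot 10^{5}$)
$\frac{1}{g} = \frac{1}{- \frac{198918225}{529}} = - \frac{529}{198918225}$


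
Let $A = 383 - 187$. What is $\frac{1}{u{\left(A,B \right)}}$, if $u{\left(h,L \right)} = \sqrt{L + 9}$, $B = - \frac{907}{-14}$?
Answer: $\frac{\sqrt{14462}}{1033} \approx 0.11642$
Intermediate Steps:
$A = 196$ ($A = 383 - 187 = 196$)
$B = \frac{907}{14}$ ($B = \left(-907\right) \left(- \frac{1}{14}\right) = \frac{907}{14} \approx 64.786$)
$u{\left(h,L \right)} = \sqrt{9 + L}$
$\frac{1}{u{\left(A,B \right)}} = \frac{1}{\sqrt{9 + \frac{907}{14}}} = \frac{1}{\sqrt{\frac{1033}{14}}} = \frac{1}{\frac{1}{14} \sqrt{14462}} = \frac{\sqrt{14462}}{1033}$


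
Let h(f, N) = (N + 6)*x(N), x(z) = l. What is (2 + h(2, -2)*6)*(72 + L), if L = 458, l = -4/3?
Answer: -15900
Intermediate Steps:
l = -4/3 (l = -4*1/3 = -4/3 ≈ -1.3333)
x(z) = -4/3
h(f, N) = -8 - 4*N/3 (h(f, N) = (N + 6)*(-4/3) = (6 + N)*(-4/3) = -8 - 4*N/3)
(2 + h(2, -2)*6)*(72 + L) = (2 + (-8 - 4/3*(-2))*6)*(72 + 458) = (2 + (-8 + 8/3)*6)*530 = (2 - 16/3*6)*530 = (2 - 32)*530 = -30*530 = -15900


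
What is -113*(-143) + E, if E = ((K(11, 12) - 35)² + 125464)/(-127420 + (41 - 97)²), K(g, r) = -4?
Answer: 2008178171/124284 ≈ 16158.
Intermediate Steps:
E = -126985/124284 (E = ((-4 - 35)² + 125464)/(-127420 + (41 - 97)²) = ((-39)² + 125464)/(-127420 + (-56)²) = (1521 + 125464)/(-127420 + 3136) = 126985/(-124284) = 126985*(-1/124284) = -126985/124284 ≈ -1.0217)
-113*(-143) + E = -113*(-143) - 126985/124284 = 16159 - 126985/124284 = 2008178171/124284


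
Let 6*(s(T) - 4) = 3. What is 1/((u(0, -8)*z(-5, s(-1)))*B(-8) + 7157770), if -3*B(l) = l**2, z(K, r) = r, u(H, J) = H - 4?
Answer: 1/7158154 ≈ 1.3970e-7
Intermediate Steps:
u(H, J) = -4 + H
s(T) = 9/2 (s(T) = 4 + (1/6)*3 = 4 + 1/2 = 9/2)
B(l) = -l**2/3
1/((u(0, -8)*z(-5, s(-1)))*B(-8) + 7157770) = 1/(((-4 + 0)*(9/2))*(-1/3*(-8)**2) + 7157770) = 1/((-4*9/2)*(-1/3*64) + 7157770) = 1/(-18*(-64/3) + 7157770) = 1/(384 + 7157770) = 1/7158154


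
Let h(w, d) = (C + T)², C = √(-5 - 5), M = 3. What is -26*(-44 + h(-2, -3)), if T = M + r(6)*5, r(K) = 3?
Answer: -7020 - 936*I*√10 ≈ -7020.0 - 2959.9*I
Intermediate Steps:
C = I*√10 (C = √(-10) = I*√10 ≈ 3.1623*I)
T = 18 (T = 3 + 3*5 = 3 + 15 = 18)
h(w, d) = (18 + I*√10)² (h(w, d) = (I*√10 + 18)² = (18 + I*√10)²)
-26*(-44 + h(-2, -3)) = -26*(-44 + (18 + I*√10)²) = 1144 - 26*(18 + I*√10)²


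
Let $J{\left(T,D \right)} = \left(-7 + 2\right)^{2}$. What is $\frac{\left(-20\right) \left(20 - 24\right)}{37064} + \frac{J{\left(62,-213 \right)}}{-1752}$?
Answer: $- \frac{98305}{8117016} \approx -0.012111$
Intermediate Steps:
$J{\left(T,D \right)} = 25$ ($J{\left(T,D \right)} = \left(-5\right)^{2} = 25$)
$\frac{\left(-20\right) \left(20 - 24\right)}{37064} + \frac{J{\left(62,-213 \right)}}{-1752} = \frac{\left(-20\right) \left(20 - 24\right)}{37064} + \frac{25}{-1752} = \left(-20\right) \left(-4\right) \frac{1}{37064} + 25 \left(- \frac{1}{1752}\right) = 80 \cdot \frac{1}{37064} - \frac{25}{1752} = \frac{10}{4633} - \frac{25}{1752} = - \frac{98305}{8117016}$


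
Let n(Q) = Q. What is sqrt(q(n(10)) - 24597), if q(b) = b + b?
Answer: I*sqrt(24577) ≈ 156.77*I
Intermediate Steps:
q(b) = 2*b
sqrt(q(n(10)) - 24597) = sqrt(2*10 - 24597) = sqrt(20 - 24597) = sqrt(-24577) = I*sqrt(24577)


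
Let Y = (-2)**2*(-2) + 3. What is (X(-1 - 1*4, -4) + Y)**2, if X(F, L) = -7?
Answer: 144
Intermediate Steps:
Y = -5 (Y = 4*(-2) + 3 = -8 + 3 = -5)
(X(-1 - 1*4, -4) + Y)**2 = (-7 - 5)**2 = (-12)**2 = 144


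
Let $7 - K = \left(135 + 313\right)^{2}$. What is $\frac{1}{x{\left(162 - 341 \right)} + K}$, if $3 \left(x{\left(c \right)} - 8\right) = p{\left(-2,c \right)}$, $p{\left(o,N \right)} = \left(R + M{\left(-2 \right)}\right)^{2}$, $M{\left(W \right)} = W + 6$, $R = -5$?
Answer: $- \frac{3}{602066} \approx -4.9828 \cdot 10^{-6}$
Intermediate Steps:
$M{\left(W \right)} = 6 + W$
$K = -200697$ ($K = 7 - \left(135 + 313\right)^{2} = 7 - 448^{2} = 7 - 200704 = -200697$)
$p{\left(o,N \right)} = 1$ ($p{\left(o,N \right)} = \left(-5 + \left(6 - 2\right)\right)^{2} = \left(-5 + 4\right)^{2} = \left(-1\right)^{2} = 1$)
$x{\left(c \right)} = \frac{25}{3}$ ($x{\left(c \right)} = 8 + \frac{1}{3} \cdot 1 = 8 + \frac{1}{3} = \frac{25}{3}$)
$\frac{1}{x{\left(162 - 341 \right)} + K} = \frac{1}{\frac{25}{3} - 200697} = \frac{1}{- \frac{602066}{3}} = - \frac{3}{602066}$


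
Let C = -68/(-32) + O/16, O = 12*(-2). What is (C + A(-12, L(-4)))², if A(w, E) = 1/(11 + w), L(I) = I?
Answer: 9/64 ≈ 0.14063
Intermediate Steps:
O = -24
C = 5/8 (C = -68/(-32) - 24/16 = -68*(-1/32) - 24*1/16 = 17/8 - 3/2 = 5/8 ≈ 0.62500)
(C + A(-12, L(-4)))² = (5/8 + 1/(11 - 12))² = (5/8 + 1/(-1))² = (5/8 - 1)² = (-3/8)² = 9/64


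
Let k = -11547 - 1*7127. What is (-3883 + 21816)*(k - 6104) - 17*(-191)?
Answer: -444340627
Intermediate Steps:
k = -18674 (k = -11547 - 7127 = -18674)
(-3883 + 21816)*(k - 6104) - 17*(-191) = (-3883 + 21816)*(-18674 - 6104) - 17*(-191) = 17933*(-24778) + 3247 = -444343874 + 3247 = -444340627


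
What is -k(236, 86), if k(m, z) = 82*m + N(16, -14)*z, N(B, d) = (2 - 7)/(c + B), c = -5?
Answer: -212442/11 ≈ -19313.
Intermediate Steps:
N(B, d) = -5/(-5 + B) (N(B, d) = (2 - 7)/(-5 + B) = -5/(-5 + B))
k(m, z) = 82*m - 5*z/11 (k(m, z) = 82*m + (-5/(-5 + 16))*z = 82*m + (-5/11)*z = 82*m + (-5*1/11)*z = 82*m - 5*z/11)
-k(236, 86) = -(82*236 - 5/11*86) = -(19352 - 430/11) = -1*212442/11 = -212442/11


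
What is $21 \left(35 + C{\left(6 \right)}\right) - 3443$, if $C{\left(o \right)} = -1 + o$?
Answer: $-2603$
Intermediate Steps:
$21 \left(35 + C{\left(6 \right)}\right) - 3443 = 21 \left(35 + \left(-1 + 6\right)\right) - 3443 = 21 \left(35 + 5\right) - 3443 = 21 \cdot 40 - 3443 = 840 - 3443 = -2603$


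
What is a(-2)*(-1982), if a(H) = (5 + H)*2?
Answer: -11892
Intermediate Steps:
a(H) = 10 + 2*H
a(-2)*(-1982) = (10 + 2*(-2))*(-1982) = (10 - 4)*(-1982) = 6*(-1982) = -11892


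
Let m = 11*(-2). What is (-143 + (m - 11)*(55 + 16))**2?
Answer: 6180196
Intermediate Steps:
m = -22
(-143 + (m - 11)*(55 + 16))**2 = (-143 + (-22 - 11)*(55 + 16))**2 = (-143 - 33*71)**2 = (-143 - 2343)**2 = (-2486)**2 = 6180196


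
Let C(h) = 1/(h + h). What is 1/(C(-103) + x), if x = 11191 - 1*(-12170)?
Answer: 206/4812365 ≈ 4.2806e-5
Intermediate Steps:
x = 23361 (x = 11191 + 12170 = 23361)
C(h) = 1/(2*h)
1/(C(-103) + x) = 1/((½)/(-103) + 23361) = 1/((½)*(-1/103) + 23361) = 1/(-1/206 + 23361) = 1/(4812365/206) = 206/4812365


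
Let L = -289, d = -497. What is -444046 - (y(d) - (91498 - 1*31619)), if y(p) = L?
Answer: -383878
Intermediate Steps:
y(p) = -289
-444046 - (y(d) - (91498 - 1*31619)) = -444046 - (-289 - (91498 - 1*31619)) = -444046 - (-289 - (91498 - 31619)) = -444046 - (-289 - 1*59879) = -444046 - (-289 - 59879) = -444046 - 1*(-60168) = -444046 + 60168 = -383878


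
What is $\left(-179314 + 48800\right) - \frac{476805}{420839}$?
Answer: $- \frac{54925858051}{420839} \approx -1.3052 \cdot 10^{5}$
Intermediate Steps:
$\left(-179314 + 48800\right) - \frac{476805}{420839} = -130514 - 476805 \cdot \frac{1}{420839} = -130514 - \frac{476805}{420839} = - \frac{54925858051}{420839}$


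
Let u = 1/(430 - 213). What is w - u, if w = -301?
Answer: -65318/217 ≈ -301.00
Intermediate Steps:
u = 1/217 ≈ 0.0046083
w - u = -301 - 1*1/217 = -301 - 1/217 = -65318/217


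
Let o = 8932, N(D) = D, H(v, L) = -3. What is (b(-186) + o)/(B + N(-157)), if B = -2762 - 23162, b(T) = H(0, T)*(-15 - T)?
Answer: -8419/26081 ≈ -0.32280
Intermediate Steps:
b(T) = 45 + 3*T (b(T) = -3*(-15 - T) = 45 + 3*T)
B = -25924
(b(-186) + o)/(B + N(-157)) = ((45 + 3*(-186)) + 8932)/(-25924 - 157) = ((45 - 558) + 8932)/(-26081) = (-513 + 8932)*(-1/26081) = 8419*(-1/26081) = -8419/26081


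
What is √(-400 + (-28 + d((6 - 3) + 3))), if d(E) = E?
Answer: I*√422 ≈ 20.543*I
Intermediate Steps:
√(-400 + (-28 + d((6 - 3) + 3))) = √(-400 + (-28 + ((6 - 3) + 3))) = √(-400 + (-28 + (3 + 3))) = √(-400 + (-28 + 6)) = √(-400 - 22) = √(-422) = I*√422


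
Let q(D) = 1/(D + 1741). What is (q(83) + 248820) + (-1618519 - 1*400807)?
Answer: -3229402943/1824 ≈ -1.7705e+6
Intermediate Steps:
q(D) = 1/(1741 + D)
(q(83) + 248820) + (-1618519 - 1*400807) = (1/(1741 + 83) + 248820) + (-1618519 - 1*400807) = (1/1824 + 248820) + (-1618519 - 400807) = (1/1824 + 248820) - 2019326 = 453847681/1824 - 2019326 = -3229402943/1824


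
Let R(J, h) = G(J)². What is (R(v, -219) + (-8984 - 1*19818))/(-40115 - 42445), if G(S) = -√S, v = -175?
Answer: 9659/27520 ≈ 0.35098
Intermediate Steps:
R(J, h) = J (R(J, h) = (-√J)² = J)
(R(v, -219) + (-8984 - 1*19818))/(-40115 - 42445) = (-175 + (-8984 - 1*19818))/(-40115 - 42445) = (-175 + (-8984 - 19818))/(-82560) = (-175 - 28802)*(-1/82560) = -28977*(-1/82560) = 9659/27520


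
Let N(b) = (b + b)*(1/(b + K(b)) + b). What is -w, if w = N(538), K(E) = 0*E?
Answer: -578890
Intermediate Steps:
K(E) = 0
N(b) = 2*b*(b + 1/b) (N(b) = (b + b)*(1/(b + 0) + b) = (2*b)*(1/b + b) = (2*b)*(b + 1/b) = 2*b*(b + 1/b))
w = 578890 (w = 2 + 2*538² = 2 + 2*289444 = 2 + 578888 = 578890)
-w = -1*578890 = -578890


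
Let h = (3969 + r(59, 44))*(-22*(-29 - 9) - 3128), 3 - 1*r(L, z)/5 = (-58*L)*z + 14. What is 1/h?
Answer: -1/1734480168 ≈ -5.7654e-10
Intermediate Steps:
r(L, z) = -55 + 290*L*z (r(L, z) = 15 - 5*((-58*L)*z + 14) = 15 - 5*(-58*L*z + 14) = 15 - 5*(14 - 58*L*z) = 15 + (-70 + 290*L*z) = -55 + 290*L*z)
h = -1734480168 (h = (3969 + (-55 + 290*59*44))*(-22*(-29 - 9) - 3128) = (3969 + (-55 + 752840))*(-22*(-38) - 3128) = (3969 + 752785)*(836 - 3128) = 756754*(-2292) = -1734480168)
1/h = 1/(-1734480168) = -1/1734480168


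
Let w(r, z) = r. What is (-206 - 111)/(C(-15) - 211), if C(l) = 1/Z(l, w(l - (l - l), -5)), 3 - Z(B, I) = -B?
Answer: 3804/2533 ≈ 1.5018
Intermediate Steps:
Z(B, I) = 3 + B (Z(B, I) = 3 - (-1)*B = 3 + B)
C(l) = 1/(3 + l)
(-206 - 111)/(C(-15) - 211) = (-206 - 111)/(1/(3 - 15) - 211) = -317/(1/(-12) - 211) = -317/(-1/12 - 211) = -317/(-2533/12) = -317*(-12/2533) = 3804/2533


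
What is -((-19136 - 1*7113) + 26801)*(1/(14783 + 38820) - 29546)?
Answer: 874232338824/53603 ≈ 1.6309e+7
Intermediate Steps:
-((-19136 - 1*7113) + 26801)*(1/(14783 + 38820) - 29546) = -((-19136 - 7113) + 26801)*(1/53603 - 29546) = -(-26249 + 26801)*(1/53603 - 29546) = -552*(-1583754237)/53603 = -1*(-874232338824/53603) = 874232338824/53603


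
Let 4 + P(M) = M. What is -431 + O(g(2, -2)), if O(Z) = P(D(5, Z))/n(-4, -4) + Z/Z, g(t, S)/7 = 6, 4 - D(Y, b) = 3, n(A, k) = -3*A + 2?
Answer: -6023/14 ≈ -430.21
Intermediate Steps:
n(A, k) = 2 - 3*A
D(Y, b) = 1 (D(Y, b) = 4 - 1*3 = 4 - 3 = 1)
P(M) = -4 + M
g(t, S) = 42 (g(t, S) = 7*6 = 42)
O(Z) = 11/14 (O(Z) = (-4 + 1)/(2 - 3*(-4)) + Z/Z = -3/(2 + 12) + 1 = -3/14 + 1 = 11/14)
-431 + O(g(2, -2)) = -431 + 11/14 = -6023/14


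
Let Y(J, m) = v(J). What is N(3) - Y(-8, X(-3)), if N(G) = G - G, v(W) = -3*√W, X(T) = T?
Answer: 6*I*√2 ≈ 8.4853*I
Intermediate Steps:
N(G) = 0
Y(J, m) = -3*√J
N(3) - Y(-8, X(-3)) = 0 - (-3)*√(-8) = 0 - (-3)*2*I*√2 = 0 - (-6)*I*√2 = 0 + 6*I*√2 = 6*I*√2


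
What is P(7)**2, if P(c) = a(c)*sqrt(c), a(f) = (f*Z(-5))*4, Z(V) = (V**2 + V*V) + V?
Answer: 11113200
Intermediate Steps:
Z(V) = V + 2*V**2 (Z(V) = (V**2 + V**2) + V = 2*V**2 + V = V + 2*V**2)
a(f) = 180*f (a(f) = (f*(-5*(1 + 2*(-5))))*4 = (f*(-5*(1 - 10)))*4 = (f*(-5*(-9)))*4 = (f*45)*4 = (45*f)*4 = 180*f)
P(c) = 180*c**(3/2) (P(c) = (180*c)*sqrt(c) = 180*c**(3/2))
P(7)**2 = (180*7**(3/2))**2 = (180*(7*sqrt(7)))**2 = (1260*sqrt(7))**2 = 11113200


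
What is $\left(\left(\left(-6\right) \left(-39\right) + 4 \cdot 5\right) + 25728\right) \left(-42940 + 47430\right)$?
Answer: $116659180$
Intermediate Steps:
$\left(\left(\left(-6\right) \left(-39\right) + 4 \cdot 5\right) + 25728\right) \left(-42940 + 47430\right) = \left(\left(234 + 20\right) + 25728\right) 4490 = \left(254 + 25728\right) 4490 = 25982 \cdot 4490 = 116659180$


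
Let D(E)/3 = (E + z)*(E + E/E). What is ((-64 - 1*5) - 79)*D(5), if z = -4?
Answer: -2664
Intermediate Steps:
D(E) = 3*(1 + E)*(-4 + E) (D(E) = 3*((E - 4)*(E + E/E)) = 3*((-4 + E)*(E + 1)) = 3*((-4 + E)*(1 + E)) = 3*((1 + E)*(-4 + E)) = 3*(1 + E)*(-4 + E))
((-64 - 1*5) - 79)*D(5) = ((-64 - 1*5) - 79)*(-12 - 9*5 + 3*5²) = ((-64 - 5) - 79)*(-12 - 45 + 3*25) = (-69 - 79)*(-12 - 45 + 75) = -148*18 = -2664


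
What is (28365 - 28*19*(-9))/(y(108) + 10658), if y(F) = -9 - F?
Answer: 33153/10541 ≈ 3.1451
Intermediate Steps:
(28365 - 28*19*(-9))/(y(108) + 10658) = (28365 - 28*19*(-9))/((-9 - 1*108) + 10658) = (28365 - 532*(-9))/((-9 - 108) + 10658) = (28365 + 4788)/(-117 + 10658) = 33153/10541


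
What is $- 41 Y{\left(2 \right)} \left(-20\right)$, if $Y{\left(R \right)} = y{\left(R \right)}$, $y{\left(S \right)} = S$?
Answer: $1640$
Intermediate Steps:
$Y{\left(R \right)} = R$
$- 41 Y{\left(2 \right)} \left(-20\right) = \left(-41\right) 2 \left(-20\right) = \left(-82\right) \left(-20\right) = 1640$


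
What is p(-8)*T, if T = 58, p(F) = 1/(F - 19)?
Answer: -58/27 ≈ -2.1481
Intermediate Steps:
p(F) = 1/(-19 + F)
p(-8)*T = 58/(-19 - 8) = 58/(-27) = -1/27*58 = -58/27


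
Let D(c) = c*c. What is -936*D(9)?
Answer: -75816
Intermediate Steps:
D(c) = c²
-936*D(9) = -936*9² = -936*81 = -75816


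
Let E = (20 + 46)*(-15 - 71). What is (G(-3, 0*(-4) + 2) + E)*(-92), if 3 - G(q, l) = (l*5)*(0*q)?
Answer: 521916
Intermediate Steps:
E = -5676 (E = 66*(-86) = -5676)
G(q, l) = 3 (G(q, l) = 3 - l*5*0*q = 3 - 5*l*0 = 3 - 1*0 = 3 + 0 = 3)
(G(-3, 0*(-4) + 2) + E)*(-92) = (3 - 5676)*(-92) = -5673*(-92) = 521916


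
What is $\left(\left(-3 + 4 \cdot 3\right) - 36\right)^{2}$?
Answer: $729$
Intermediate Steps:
$\left(\left(-3 + 4 \cdot 3\right) - 36\right)^{2} = \left(\left(-3 + 12\right) - 36\right)^{2} = \left(9 - 36\right)^{2} = \left(-27\right)^{2} = 729$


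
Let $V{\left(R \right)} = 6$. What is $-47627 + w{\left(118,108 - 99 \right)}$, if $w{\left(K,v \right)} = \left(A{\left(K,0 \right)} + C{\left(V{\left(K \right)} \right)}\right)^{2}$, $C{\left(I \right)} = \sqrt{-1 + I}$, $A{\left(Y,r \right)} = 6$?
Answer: $-47586 + 12 \sqrt{5} \approx -47559.0$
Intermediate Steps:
$w{\left(K,v \right)} = \left(6 + \sqrt{5}\right)^{2}$ ($w{\left(K,v \right)} = \left(6 + \sqrt{-1 + 6}\right)^{2} = \left(6 + \sqrt{5}\right)^{2}$)
$-47627 + w{\left(118,108 - 99 \right)} = -47627 + \left(6 + \sqrt{5}\right)^{2}$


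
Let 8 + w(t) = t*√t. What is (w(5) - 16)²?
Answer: 701 - 240*√5 ≈ 164.34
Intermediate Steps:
w(t) = -8 + t^(3/2) (w(t) = -8 + t*√t = -8 + t^(3/2))
(w(5) - 16)² = ((-8 + 5^(3/2)) - 16)² = ((-8 + 5*√5) - 16)² = (-24 + 5*√5)²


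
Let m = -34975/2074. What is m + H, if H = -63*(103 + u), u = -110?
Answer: 879659/2074 ≈ 424.14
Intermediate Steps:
H = 441 (H = -63*(103 - 110) = -63*(-7) = 441)
m = -34975/2074 (m = -34975*1/2074 = -34975/2074 ≈ -16.864)
m + H = -34975/2074 + 441 = 879659/2074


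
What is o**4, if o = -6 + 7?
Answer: 1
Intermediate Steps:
o = 1
o**4 = 1**4 = 1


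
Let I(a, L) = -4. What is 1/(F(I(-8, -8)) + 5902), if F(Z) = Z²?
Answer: 1/5918 ≈ 0.00016898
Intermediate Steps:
1/(F(I(-8, -8)) + 5902) = 1/((-4)² + 5902) = 1/(16 + 5902) = 1/5918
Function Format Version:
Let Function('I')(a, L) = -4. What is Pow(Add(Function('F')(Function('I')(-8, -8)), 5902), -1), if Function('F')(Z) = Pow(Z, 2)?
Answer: Rational(1, 5918) ≈ 0.00016898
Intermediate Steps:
Pow(Add(Function('F')(Function('I')(-8, -8)), 5902), -1) = Pow(Add(Pow(-4, 2), 5902), -1) = Pow(Add(16, 5902), -1) = Pow(5918, -1) = Rational(1, 5918)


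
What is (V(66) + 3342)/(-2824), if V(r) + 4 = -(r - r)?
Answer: -1669/1412 ≈ -1.1820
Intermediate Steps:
V(r) = -4 (V(r) = -4 - (r - r) = -4 - 1*0 = -4 + 0 = -4)
(V(66) + 3342)/(-2824) = (-4 + 3342)/(-2824) = 3338*(-1/2824) = -1669/1412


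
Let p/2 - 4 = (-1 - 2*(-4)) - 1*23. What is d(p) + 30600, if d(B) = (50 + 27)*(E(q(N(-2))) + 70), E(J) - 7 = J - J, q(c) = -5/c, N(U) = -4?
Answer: 36529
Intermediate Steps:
E(J) = 7 (E(J) = 7 + (J - J) = 7 + 0 = 7)
p = -24 (p = 8 + 2*((-1 - 2*(-4)) - 1*23) = 8 + 2*((-1 + 8) - 23) = 8 + 2*(7 - 23) = 8 + 2*(-16) = 8 - 32 = -24)
d(B) = 5929 (d(B) = (50 + 27)*(7 + 70) = 77*77 = 5929)
d(p) + 30600 = 5929 + 30600 = 36529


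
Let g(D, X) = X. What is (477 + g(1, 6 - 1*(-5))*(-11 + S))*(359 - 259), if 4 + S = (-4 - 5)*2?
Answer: 11400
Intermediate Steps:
S = -22 (S = -4 + (-4 - 5)*2 = -4 - 9*2 = -4 - 18 = -22)
(477 + g(1, 6 - 1*(-5))*(-11 + S))*(359 - 259) = (477 + (6 - 1*(-5))*(-11 - 22))*(359 - 259) = (477 + (6 + 5)*(-33))*100 = (477 + 11*(-33))*100 = (477 - 363)*100 = 114*100 = 11400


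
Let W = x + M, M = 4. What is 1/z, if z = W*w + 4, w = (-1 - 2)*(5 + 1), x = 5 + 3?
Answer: -1/212 ≈ -0.0047170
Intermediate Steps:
x = 8
w = -18 (w = -3*6 = -18)
W = 12 (W = 8 + 4 = 12)
z = -212 (z = 12*(-18) + 4 = -216 + 4 = -212)
1/z = 1/(-212) = -1/212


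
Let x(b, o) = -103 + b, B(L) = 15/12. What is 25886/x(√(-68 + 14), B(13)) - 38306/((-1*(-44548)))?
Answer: -59592459131/237507662 - 77658*I*√6/10663 ≈ -250.91 - 17.839*I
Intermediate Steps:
B(L) = 5/4 (B(L) = 15*(1/12) = 5/4)
25886/x(√(-68 + 14), B(13)) - 38306/((-1*(-44548))) = 25886/(-103 + √(-68 + 14)) - 38306/((-1*(-44548))) = 25886/(-103 + √(-54)) - 38306/44548 = 25886/(-103 + 3*I*√6) - 38306*1/44548 = 25886/(-103 + 3*I*√6) - 19153/22274 = -19153/22274 + 25886/(-103 + 3*I*√6)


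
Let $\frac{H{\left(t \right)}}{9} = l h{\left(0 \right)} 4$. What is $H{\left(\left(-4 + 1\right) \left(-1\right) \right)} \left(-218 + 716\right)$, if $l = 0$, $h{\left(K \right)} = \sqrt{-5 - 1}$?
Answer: $0$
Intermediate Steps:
$h{\left(K \right)} = i \sqrt{6}$ ($h{\left(K \right)} = \sqrt{-6} = i \sqrt{6}$)
$H{\left(t \right)} = 0$ ($H{\left(t \right)} = 9 \cdot 0 i \sqrt{6} \cdot 4 = 9 \cdot 0 \cdot 4 = 9 \cdot 0 = 0$)
$H{\left(\left(-4 + 1\right) \left(-1\right) \right)} \left(-218 + 716\right) = 0 \left(-218 + 716\right) = 0 \cdot 498 = 0$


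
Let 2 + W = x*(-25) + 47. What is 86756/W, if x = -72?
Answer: 2116/45 ≈ 47.022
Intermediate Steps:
W = 1845 (W = -2 + (-72*(-25) + 47) = -2 + (1800 + 47) = -2 + 1847 = 1845)
86756/W = 86756/1845 = 86756*(1/1845) = 2116/45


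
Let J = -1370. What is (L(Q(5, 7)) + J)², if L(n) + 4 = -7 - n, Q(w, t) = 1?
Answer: 1909924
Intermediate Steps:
L(n) = -11 - n (L(n) = -4 + (-7 - n) = -11 - n)
(L(Q(5, 7)) + J)² = ((-11 - 1*1) - 1370)² = ((-11 - 1) - 1370)² = (-12 - 1370)² = (-1382)² = 1909924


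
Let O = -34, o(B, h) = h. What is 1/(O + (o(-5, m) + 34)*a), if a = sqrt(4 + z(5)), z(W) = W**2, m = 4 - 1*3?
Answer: 34/34369 + 35*sqrt(29)/34369 ≈ 0.0064733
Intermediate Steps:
m = 1 (m = 4 - 3 = 1)
a = sqrt(29) (a = sqrt(4 + 5**2) = sqrt(4 + 25) = sqrt(29) ≈ 5.3852)
1/(O + (o(-5, m) + 34)*a) = 1/(-34 + (1 + 34)*sqrt(29)) = 1/(-34 + 35*sqrt(29))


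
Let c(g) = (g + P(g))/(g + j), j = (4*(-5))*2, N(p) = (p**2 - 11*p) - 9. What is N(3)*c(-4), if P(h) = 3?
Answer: -3/4 ≈ -0.75000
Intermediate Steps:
N(p) = -9 + p**2 - 11*p
j = -40 (j = -20*2 = -40)
c(g) = (3 + g)/(-40 + g) (c(g) = (g + 3)/(g - 40) = (3 + g)/(-40 + g))
N(3)*c(-4) = (-9 + 3**2 - 11*3)*((3 - 4)/(-40 - 4)) = (-9 + 9 - 33)*(-1/(-44)) = -(-3)*(-1)/4 = -33*1/44 = -3/4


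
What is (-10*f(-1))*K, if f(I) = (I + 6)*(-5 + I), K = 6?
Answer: 1800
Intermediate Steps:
f(I) = (-5 + I)*(6 + I) (f(I) = (6 + I)*(-5 + I) = (-5 + I)*(6 + I))
(-10*f(-1))*K = -10*(-30 - 1 + (-1)²)*6 = -10*(-30 - 1 + 1)*6 = -10*(-30)*6 = 300*6 = 1800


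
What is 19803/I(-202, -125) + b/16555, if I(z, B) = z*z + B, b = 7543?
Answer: 634680362/673440845 ≈ 0.94244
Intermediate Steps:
I(z, B) = B + z² (I(z, B) = z² + B = B + z²)
19803/I(-202, -125) + b/16555 = 19803/(-125 + (-202)²) + 7543/16555 = 19803/(-125 + 40804) + 7543*(1/16555) = 19803/40679 + 7543/16555 = 634680362/673440845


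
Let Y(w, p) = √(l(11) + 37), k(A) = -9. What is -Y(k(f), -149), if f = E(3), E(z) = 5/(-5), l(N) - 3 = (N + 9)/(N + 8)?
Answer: -2*√3705/19 ≈ -6.4072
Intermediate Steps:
l(N) = 3 + (9 + N)/(8 + N) (l(N) = 3 + (N + 9)/(N + 8) = 3 + (9 + N)/(8 + N))
E(z) = -1 (E(z) = 5*(-⅕) = -1)
f = -1
Y(w, p) = 2*√3705/19 (Y(w, p) = √((33 + 4*11)/(8 + 11) + 37) = √((33 + 44)/19 + 37) = √((1/19)*77 + 37) = √(77/19 + 37) = √(780/19) = 2*√3705/19)
-Y(k(f), -149) = -2*√3705/19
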